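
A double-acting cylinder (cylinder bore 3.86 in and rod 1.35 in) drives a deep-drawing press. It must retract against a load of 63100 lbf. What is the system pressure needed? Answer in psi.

P ≈ 6140 psi

Rod-side annular area A_ann = π/4 × (3.86² − 1.35²) = 10.27 in^2
Retraction: pressure acts on the annular area.
P = F / A = 63100 lbf / A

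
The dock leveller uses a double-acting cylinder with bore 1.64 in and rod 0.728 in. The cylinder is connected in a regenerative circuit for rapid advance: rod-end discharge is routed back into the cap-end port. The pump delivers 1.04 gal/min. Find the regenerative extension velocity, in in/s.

In regeneration the rod-end outflow joins the pump flow into the cap end, so the net volume the pump must supply per unit advance equals the rod cross-section area.
Rod cross-section A_rod = π/4 × (0.728 in)² = 0.4162 in^2
v = Q_pump / A_rod

v ≈ 9.62 in/s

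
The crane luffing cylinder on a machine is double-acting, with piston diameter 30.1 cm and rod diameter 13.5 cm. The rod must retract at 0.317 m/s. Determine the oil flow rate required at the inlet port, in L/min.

Q ≈ 1080 L/min

Rod-side annular area A_ann = π/4 × (30.1² − 13.5²) = 568.4 cm^2
Q = A × v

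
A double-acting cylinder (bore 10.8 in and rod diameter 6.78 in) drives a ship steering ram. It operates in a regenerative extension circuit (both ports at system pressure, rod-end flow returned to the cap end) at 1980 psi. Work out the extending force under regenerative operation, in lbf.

F ≈ 71500 lbf

With equal pressure on both faces, forces on the annular region cancel; the net push is pressure × rod cross-section.
Rod cross-section A_rod = π/4 × (6.78 in)² = 36.10 in^2
F = P × A_rod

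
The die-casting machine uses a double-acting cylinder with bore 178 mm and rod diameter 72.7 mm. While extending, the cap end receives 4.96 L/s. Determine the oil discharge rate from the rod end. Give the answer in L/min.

Q_out ≈ 248 L/min

Cap-side area A_cap = π/4 × (178 mm)² = 24880 mm^2
Rod-side annular area A_ann = π/4 × (178² − 72.7²) = 20730 mm^2
Piston speed v = Q_in/A_cap; rod-end outflow Q_out = v × A_ann = Q_in × A_ann/A_cap.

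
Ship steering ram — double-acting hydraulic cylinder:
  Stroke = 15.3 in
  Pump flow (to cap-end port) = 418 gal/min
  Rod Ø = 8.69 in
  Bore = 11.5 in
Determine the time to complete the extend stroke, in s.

Cap-side area A_cap = π/4 × (11.5 in)² = 103.9 in^2
Swept volume V = A × L; t = V / Q = A·L / Q

t ≈ 0.988 s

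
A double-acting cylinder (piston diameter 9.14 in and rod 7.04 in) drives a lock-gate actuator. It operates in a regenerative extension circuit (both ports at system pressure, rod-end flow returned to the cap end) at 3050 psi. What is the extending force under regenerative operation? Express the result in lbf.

F ≈ 1.19e5 lbf

With equal pressure on both faces, forces on the annular region cancel; the net push is pressure × rod cross-section.
Rod cross-section A_rod = π/4 × (7.04 in)² = 38.93 in^2
F = P × A_rod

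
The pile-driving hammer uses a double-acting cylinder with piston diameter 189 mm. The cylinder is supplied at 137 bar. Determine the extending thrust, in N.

Cap-side area A_cap = π/4 × (189 mm)² = 28060 mm^2
F = P × A_cap = 137 bar × A_cap

F ≈ 3.84e5 N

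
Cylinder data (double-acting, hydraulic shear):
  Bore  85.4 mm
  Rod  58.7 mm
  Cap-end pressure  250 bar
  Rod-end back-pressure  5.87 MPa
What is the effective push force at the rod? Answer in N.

Cap-side area A_cap = π/4 × (85.4 mm)² = 5728 mm^2
Rod-side annular area A_ann = π/4 × (85.4² − 58.7²) = 3022 mm^2
Net thrust = P_cap·A_cap − P_rod·A_ann = 1.432e5 N − 17740 N

F ≈ 1.25e5 N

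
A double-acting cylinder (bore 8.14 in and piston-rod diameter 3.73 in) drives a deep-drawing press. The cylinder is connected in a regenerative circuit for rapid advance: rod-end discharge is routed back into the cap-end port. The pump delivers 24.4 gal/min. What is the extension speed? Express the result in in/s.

v ≈ 8.60 in/s

In regeneration the rod-end outflow joins the pump flow into the cap end, so the net volume the pump must supply per unit advance equals the rod cross-section area.
Rod cross-section A_rod = π/4 × (3.73 in)² = 10.93 in^2
v = Q_pump / A_rod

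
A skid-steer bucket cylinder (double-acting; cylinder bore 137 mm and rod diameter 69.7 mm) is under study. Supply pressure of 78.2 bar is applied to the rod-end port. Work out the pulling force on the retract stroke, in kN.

Rod-side annular area A_ann = π/4 × (137² − 69.7²) = 10930 mm^2
On retraction the pressure acts on the annular area (bore minus rod).
F = P × A_ann

F ≈ 85.4 kN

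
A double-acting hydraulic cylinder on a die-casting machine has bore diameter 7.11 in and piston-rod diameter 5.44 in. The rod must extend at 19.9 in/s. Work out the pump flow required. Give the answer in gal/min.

Cap-side area A_cap = π/4 × (7.11 in)² = 39.70 in^2
Q = A × v

Q ≈ 205 gal/min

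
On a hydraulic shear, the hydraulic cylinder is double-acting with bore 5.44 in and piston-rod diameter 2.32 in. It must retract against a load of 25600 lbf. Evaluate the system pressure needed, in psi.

P ≈ 1350 psi

Rod-side annular area A_ann = π/4 × (5.44² − 2.32²) = 19.02 in^2
Retraction: pressure acts on the annular area.
P = F / A = 25600 lbf / A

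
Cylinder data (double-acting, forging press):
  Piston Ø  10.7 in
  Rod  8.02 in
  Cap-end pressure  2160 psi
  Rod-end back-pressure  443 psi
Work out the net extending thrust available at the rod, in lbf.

Cap-side area A_cap = π/4 × (10.7 in)² = 89.92 in^2
Rod-side annular area A_ann = π/4 × (10.7² − 8.02²) = 39.40 in^2
Net thrust = P_cap·A_cap − P_rod·A_ann = 1.942e5 lbf − 17460 lbf

F ≈ 1.77e5 lbf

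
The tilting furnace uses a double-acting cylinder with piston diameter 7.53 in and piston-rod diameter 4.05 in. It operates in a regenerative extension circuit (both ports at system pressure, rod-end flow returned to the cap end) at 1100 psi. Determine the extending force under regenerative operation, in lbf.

With equal pressure on both faces, forces on the annular region cancel; the net push is pressure × rod cross-section.
Rod cross-section A_rod = π/4 × (4.05 in)² = 12.88 in^2
F = P × A_rod

F ≈ 14200 lbf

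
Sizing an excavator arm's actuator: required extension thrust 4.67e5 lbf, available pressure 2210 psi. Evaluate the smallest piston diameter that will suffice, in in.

D ≈ 16.4 in

Extension force acts on the full piston face: F = P × (π/4)D².
D = √(4F / (πP)) = √(4 × 4.67e5 lbf / (π × 2210 psi))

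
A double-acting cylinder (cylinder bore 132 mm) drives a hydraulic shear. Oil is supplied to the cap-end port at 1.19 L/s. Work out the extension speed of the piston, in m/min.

Cap-side area A_cap = π/4 × (132 mm)² = 13680 mm^2
v = Q / A

v ≈ 5.22 m/min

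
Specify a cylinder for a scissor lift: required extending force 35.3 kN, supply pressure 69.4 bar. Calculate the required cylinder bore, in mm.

D ≈ 80.5 mm

Extension force acts on the full piston face: F = P × (π/4)D².
D = √(4F / (πP)) = √(4 × 35.3 kN / (π × 69.4 bar))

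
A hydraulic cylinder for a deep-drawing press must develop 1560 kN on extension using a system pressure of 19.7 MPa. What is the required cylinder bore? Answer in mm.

Extension force acts on the full piston face: F = P × (π/4)D².
D = √(4F / (πP)) = √(4 × 1560 kN / (π × 19.7 MPa))

D ≈ 318 mm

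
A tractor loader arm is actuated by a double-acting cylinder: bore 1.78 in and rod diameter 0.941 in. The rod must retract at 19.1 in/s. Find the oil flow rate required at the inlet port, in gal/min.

Rod-side annular area A_ann = π/4 × (1.78² − 0.941²) = 1.793 in^2
Q = A × v

Q ≈ 8.90 gal/min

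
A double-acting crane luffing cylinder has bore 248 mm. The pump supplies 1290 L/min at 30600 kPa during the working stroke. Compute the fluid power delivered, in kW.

W ≈ 658 kW

Hydraulic power = P × Q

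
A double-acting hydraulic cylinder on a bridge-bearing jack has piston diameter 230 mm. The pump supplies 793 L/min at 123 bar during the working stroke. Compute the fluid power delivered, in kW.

Hydraulic power = P × Q

W ≈ 163 kW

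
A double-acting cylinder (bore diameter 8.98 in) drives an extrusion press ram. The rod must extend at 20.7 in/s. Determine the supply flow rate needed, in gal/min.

Cap-side area A_cap = π/4 × (8.98 in)² = 63.33 in^2
Q = A × v

Q ≈ 341 gal/min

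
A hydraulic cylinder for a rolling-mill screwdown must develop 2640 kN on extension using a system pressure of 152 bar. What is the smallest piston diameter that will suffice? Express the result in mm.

Extension force acts on the full piston face: F = P × (π/4)D².
D = √(4F / (πP)) = √(4 × 2640 kN / (π × 152 bar))

D ≈ 470 mm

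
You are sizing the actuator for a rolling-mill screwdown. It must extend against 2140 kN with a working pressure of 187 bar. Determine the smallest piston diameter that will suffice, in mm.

D ≈ 382 mm

Extension force acts on the full piston face: F = P × (π/4)D².
D = √(4F / (πP)) = √(4 × 2140 kN / (π × 187 bar))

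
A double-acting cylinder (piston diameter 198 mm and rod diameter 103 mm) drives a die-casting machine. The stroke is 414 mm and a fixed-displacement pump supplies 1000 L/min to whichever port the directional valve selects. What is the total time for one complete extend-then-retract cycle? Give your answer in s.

t ≈ 1.32 s

Cap-side area A_cap = π/4 × (198 mm)² = 30790 mm^2
Rod-side annular area A_ann = π/4 × (198² − 103²) = 22460 mm^2
t_ext = A_cap·L/Q = 0.7648 s
t_ret = A_ann·L/Q = 0.5579 s
t_cycle = t_ext + t_ret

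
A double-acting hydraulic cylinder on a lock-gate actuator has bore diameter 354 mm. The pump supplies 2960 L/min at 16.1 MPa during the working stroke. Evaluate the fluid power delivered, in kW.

W ≈ 794 kW

Hydraulic power = P × Q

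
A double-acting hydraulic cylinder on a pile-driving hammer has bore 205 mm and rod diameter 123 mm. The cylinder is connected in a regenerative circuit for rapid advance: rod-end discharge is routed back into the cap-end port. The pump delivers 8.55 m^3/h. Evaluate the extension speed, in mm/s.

v ≈ 200 mm/s

In regeneration the rod-end outflow joins the pump flow into the cap end, so the net volume the pump must supply per unit advance equals the rod cross-section area.
Rod cross-section A_rod = π/4 × (123 mm)² = 11880 mm^2
v = Q_pump / A_rod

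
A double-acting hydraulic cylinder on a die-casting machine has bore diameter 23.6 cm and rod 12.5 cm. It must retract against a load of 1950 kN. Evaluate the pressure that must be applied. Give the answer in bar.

P ≈ 620 bar

Rod-side annular area A_ann = π/4 × (23.6² − 12.5²) = 314.7 cm^2
Retraction: pressure acts on the annular area.
P = F / A = 1950 kN / A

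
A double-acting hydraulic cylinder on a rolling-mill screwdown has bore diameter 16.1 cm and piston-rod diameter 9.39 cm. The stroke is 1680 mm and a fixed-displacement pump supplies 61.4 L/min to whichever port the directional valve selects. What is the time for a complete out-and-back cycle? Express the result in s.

t ≈ 55.5 s

Cap-side area A_cap = π/4 × (16.1 cm)² = 203.6 cm^2
Rod-side annular area A_ann = π/4 × (16.1² − 9.39²) = 134.3 cm^2
t_ext = A_cap·L/Q = 33.42 s
t_ret = A_ann·L/Q = 22.05 s
t_cycle = t_ext + t_ret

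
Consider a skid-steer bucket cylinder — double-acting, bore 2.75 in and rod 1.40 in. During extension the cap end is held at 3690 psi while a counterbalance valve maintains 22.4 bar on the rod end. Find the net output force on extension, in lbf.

Cap-side area A_cap = π/4 × (2.75 in)² = 5.940 in^2
Rod-side annular area A_ann = π/4 × (2.75² − 1.40²) = 4.400 in^2
Net thrust = P_cap·A_cap − P_rod·A_ann = 21920 lbf − 1430 lbf

F ≈ 20500 lbf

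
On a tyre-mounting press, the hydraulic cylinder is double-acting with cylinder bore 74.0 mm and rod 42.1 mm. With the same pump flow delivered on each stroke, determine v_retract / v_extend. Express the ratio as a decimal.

v_ret/v_ext ≈ 1.48

Cap-side area A_cap = π/4 × (74.0 mm)² = 4301 mm^2
Rod-side annular area A_ann = π/4 × (74.0² − 42.1²) = 2909 mm^2
For equal Q, v ∝ 1/A, so v_ret/v_ext = A_cap/A_ann.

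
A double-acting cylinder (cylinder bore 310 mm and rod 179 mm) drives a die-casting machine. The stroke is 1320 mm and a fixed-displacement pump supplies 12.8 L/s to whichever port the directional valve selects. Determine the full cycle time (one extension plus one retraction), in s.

Cap-side area A_cap = π/4 × (310 mm)² = 75480 mm^2
Rod-side annular area A_ann = π/4 × (310² − 179²) = 50310 mm^2
t_ext = A_cap·L/Q = 7.784 s
t_ret = A_ann·L/Q = 5.188 s
t_cycle = t_ext + t_ret

t ≈ 13.0 s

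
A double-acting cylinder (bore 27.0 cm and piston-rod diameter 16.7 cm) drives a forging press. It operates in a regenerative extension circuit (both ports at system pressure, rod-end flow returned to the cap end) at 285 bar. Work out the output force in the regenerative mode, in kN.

F ≈ 624 kN

With equal pressure on both faces, forces on the annular region cancel; the net push is pressure × rod cross-section.
Rod cross-section A_rod = π/4 × (16.7 cm)² = 219.0 cm^2
F = P × A_rod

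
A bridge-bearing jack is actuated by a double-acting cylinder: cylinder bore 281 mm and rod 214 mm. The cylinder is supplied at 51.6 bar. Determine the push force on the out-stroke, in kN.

F ≈ 320 kN

Cap-side area A_cap = π/4 × (281 mm)² = 62020 mm^2
F = P × A_cap = 51.6 bar × A_cap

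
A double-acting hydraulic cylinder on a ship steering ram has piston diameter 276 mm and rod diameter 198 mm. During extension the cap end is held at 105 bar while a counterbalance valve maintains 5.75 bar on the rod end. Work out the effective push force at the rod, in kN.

Cap-side area A_cap = π/4 × (276 mm)² = 59830 mm^2
Rod-side annular area A_ann = π/4 × (276² − 198²) = 29040 mm^2
Net thrust = P_cap·A_cap − P_rod·A_ann = 628.2 kN − 16.70 kN

F ≈ 612 kN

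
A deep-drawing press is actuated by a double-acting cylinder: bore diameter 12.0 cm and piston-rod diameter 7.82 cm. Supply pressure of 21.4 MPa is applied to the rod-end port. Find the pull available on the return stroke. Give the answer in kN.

Rod-side annular area A_ann = π/4 × (12.0² − 7.82²) = 65.07 cm^2
On retraction the pressure acts on the annular area (bore minus rod).
F = P × A_ann

F ≈ 139 kN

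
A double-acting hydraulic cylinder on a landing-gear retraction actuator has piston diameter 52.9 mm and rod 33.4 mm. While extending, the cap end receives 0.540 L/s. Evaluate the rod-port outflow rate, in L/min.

Q_out ≈ 19.5 L/min

Cap-side area A_cap = π/4 × (52.9 mm)² = 2198 mm^2
Rod-side annular area A_ann = π/4 × (52.9² − 33.4²) = 1322 mm^2
Piston speed v = Q_in/A_cap; rod-end outflow Q_out = v × A_ann = Q_in × A_ann/A_cap.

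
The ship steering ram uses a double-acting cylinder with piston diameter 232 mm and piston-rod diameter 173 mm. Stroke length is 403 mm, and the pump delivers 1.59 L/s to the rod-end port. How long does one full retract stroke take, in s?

t ≈ 4.76 s

Rod-side annular area A_ann = π/4 × (232² − 173²) = 18770 mm^2
Swept volume V = A × L; t = V / Q = A·L / Q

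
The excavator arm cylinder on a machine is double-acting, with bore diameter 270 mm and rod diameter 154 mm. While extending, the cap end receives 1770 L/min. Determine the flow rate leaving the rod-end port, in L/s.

Q_out ≈ 19.9 L/s

Cap-side area A_cap = π/4 × (270 mm)² = 57260 mm^2
Rod-side annular area A_ann = π/4 × (270² − 154²) = 38630 mm^2
Piston speed v = Q_in/A_cap; rod-end outflow Q_out = v × A_ann = Q_in × A_ann/A_cap.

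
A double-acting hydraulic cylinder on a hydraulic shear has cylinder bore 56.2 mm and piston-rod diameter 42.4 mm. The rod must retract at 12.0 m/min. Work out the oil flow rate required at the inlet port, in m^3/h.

Rod-side annular area A_ann = π/4 × (56.2² − 42.4²) = 1069 mm^2
Q = A × v

Q ≈ 0.769 m^3/h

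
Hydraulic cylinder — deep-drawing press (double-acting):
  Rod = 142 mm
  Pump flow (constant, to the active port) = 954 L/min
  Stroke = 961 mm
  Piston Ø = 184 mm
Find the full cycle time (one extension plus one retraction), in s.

Cap-side area A_cap = π/4 × (184 mm)² = 26590 mm^2
Rod-side annular area A_ann = π/4 × (184² − 142²) = 10750 mm^2
t_ext = A_cap·L/Q = 1.607 s
t_ret = A_ann·L/Q = 0.6500 s
t_cycle = t_ext + t_ret

t ≈ 2.26 s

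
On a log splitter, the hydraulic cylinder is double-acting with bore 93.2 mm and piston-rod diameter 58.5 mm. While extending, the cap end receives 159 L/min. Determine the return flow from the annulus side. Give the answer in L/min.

Q_out ≈ 96.4 L/min

Cap-side area A_cap = π/4 × (93.2 mm)² = 6822 mm^2
Rod-side annular area A_ann = π/4 × (93.2² − 58.5²) = 4134 mm^2
Piston speed v = Q_in/A_cap; rod-end outflow Q_out = v × A_ann = Q_in × A_ann/A_cap.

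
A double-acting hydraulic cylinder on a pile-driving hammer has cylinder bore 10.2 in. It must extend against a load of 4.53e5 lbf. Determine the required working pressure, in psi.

P ≈ 5540 psi

Cap-side area A_cap = π/4 × (10.2 in)² = 81.71 in^2
P = F / A = 4.53e5 lbf / A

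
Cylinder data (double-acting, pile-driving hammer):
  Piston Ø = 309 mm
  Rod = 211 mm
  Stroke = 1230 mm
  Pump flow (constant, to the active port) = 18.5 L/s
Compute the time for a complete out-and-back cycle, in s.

Cap-side area A_cap = π/4 × (309 mm)² = 74990 mm^2
Rod-side annular area A_ann = π/4 × (309² − 211²) = 40020 mm^2
t_ext = A_cap·L/Q = 4.986 s
t_ret = A_ann·L/Q = 2.661 s
t_cycle = t_ext + t_ret

t ≈ 7.65 s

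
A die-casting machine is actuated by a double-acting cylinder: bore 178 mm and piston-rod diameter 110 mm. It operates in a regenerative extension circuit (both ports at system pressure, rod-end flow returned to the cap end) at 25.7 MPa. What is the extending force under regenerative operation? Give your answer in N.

F ≈ 2.44e5 N

With equal pressure on both faces, forces on the annular region cancel; the net push is pressure × rod cross-section.
Rod cross-section A_rod = π/4 × (110 mm)² = 9503 mm^2
F = P × A_rod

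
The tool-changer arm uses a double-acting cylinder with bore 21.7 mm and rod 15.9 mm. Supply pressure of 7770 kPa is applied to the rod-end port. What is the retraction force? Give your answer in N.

F ≈ 1330 N

Rod-side annular area A_ann = π/4 × (21.7² − 15.9²) = 171.3 mm^2
On retraction the pressure acts on the annular area (bore minus rod).
F = P × A_ann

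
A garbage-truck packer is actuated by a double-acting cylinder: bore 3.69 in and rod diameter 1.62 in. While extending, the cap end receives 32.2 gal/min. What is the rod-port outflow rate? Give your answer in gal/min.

Cap-side area A_cap = π/4 × (3.69 in)² = 10.69 in^2
Rod-side annular area A_ann = π/4 × (3.69² − 1.62²) = 8.633 in^2
Piston speed v = Q_in/A_cap; rod-end outflow Q_out = v × A_ann = Q_in × A_ann/A_cap.

Q_out ≈ 26.0 gal/min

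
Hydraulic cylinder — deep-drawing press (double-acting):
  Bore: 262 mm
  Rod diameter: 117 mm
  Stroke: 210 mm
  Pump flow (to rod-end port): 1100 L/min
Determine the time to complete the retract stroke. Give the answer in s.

Rod-side annular area A_ann = π/4 × (262² − 117²) = 43160 mm^2
Swept volume V = A × L; t = V / Q = A·L / Q

t ≈ 0.494 s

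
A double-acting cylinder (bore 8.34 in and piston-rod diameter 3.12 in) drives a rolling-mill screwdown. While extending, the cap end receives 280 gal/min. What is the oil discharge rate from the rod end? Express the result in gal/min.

Q_out ≈ 241 gal/min

Cap-side area A_cap = π/4 × (8.34 in)² = 54.63 in^2
Rod-side annular area A_ann = π/4 × (8.34² − 3.12²) = 46.98 in^2
Piston speed v = Q_in/A_cap; rod-end outflow Q_out = v × A_ann = Q_in × A_ann/A_cap.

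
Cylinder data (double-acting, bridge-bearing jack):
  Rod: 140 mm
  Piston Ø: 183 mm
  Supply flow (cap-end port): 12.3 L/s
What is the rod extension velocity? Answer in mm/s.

Cap-side area A_cap = π/4 × (183 mm)² = 26300 mm^2
v = Q / A

v ≈ 468 mm/s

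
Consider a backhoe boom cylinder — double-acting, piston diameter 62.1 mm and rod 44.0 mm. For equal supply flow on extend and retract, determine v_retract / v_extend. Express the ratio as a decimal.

Cap-side area A_cap = π/4 × (62.1 mm)² = 3029 mm^2
Rod-side annular area A_ann = π/4 × (62.1² − 44.0²) = 1508 mm^2
For equal Q, v ∝ 1/A, so v_ret/v_ext = A_cap/A_ann.

v_ret/v_ext ≈ 2.01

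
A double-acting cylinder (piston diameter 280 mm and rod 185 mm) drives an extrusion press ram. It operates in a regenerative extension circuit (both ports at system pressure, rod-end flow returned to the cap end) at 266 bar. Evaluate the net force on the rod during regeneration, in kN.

F ≈ 715 kN

With equal pressure on both faces, forces on the annular region cancel; the net push is pressure × rod cross-section.
Rod cross-section A_rod = π/4 × (185 mm)² = 26880 mm^2
F = P × A_rod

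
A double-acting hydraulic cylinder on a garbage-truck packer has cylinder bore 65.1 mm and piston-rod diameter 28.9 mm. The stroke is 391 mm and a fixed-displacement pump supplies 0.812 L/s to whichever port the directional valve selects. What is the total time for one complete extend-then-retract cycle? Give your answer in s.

t ≈ 2.89 s

Cap-side area A_cap = π/4 × (65.1 mm)² = 3329 mm^2
Rod-side annular area A_ann = π/4 × (65.1² − 28.9²) = 2673 mm^2
t_ext = A_cap·L/Q = 1.603 s
t_ret = A_ann·L/Q = 1.287 s
t_cycle = t_ext + t_ret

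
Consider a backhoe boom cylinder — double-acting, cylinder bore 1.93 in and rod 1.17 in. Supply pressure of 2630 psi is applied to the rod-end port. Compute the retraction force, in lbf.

F ≈ 4870 lbf

Rod-side annular area A_ann = π/4 × (1.93² − 1.17²) = 1.850 in^2
On retraction the pressure acts on the annular area (bore minus rod).
F = P × A_ann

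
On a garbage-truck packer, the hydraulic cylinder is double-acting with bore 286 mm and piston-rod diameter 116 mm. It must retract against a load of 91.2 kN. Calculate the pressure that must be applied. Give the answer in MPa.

Rod-side annular area A_ann = π/4 × (286² − 116²) = 53670 mm^2
Retraction: pressure acts on the annular area.
P = F / A = 91.2 kN / A

P ≈ 1.70 MPa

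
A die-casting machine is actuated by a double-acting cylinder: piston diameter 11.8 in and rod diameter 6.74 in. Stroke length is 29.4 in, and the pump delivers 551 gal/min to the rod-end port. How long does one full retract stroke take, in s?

t ≈ 1.02 s

Rod-side annular area A_ann = π/4 × (11.8² − 6.74²) = 73.68 in^2
Swept volume V = A × L; t = V / Q = A·L / Q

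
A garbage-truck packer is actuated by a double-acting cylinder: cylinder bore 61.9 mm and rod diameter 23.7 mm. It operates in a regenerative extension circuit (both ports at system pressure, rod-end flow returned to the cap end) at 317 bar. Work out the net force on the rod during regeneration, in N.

With equal pressure on both faces, forces on the annular region cancel; the net push is pressure × rod cross-section.
Rod cross-section A_rod = π/4 × (23.7 mm)² = 441.2 mm^2
F = P × A_rod

F ≈ 14000 N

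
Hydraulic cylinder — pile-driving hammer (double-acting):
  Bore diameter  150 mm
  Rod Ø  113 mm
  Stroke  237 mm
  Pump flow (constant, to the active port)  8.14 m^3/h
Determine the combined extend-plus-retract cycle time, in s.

Cap-side area A_cap = π/4 × (150 mm)² = 17670 mm^2
Rod-side annular area A_ann = π/4 × (150² − 113²) = 7643 mm^2
t_ext = A_cap·L/Q = 1.852 s
t_ret = A_ann·L/Q = 0.8011 s
t_cycle = t_ext + t_ret

t ≈ 2.65 s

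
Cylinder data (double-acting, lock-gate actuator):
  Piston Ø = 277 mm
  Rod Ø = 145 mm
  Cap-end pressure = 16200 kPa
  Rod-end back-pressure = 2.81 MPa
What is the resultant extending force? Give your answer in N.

Cap-side area A_cap = π/4 × (277 mm)² = 60260 mm^2
Rod-side annular area A_ann = π/4 × (277² − 145²) = 43750 mm^2
Net thrust = P_cap·A_cap − P_rod·A_ann = 9.763e5 N − 1.229e5 N

F ≈ 8.53e5 N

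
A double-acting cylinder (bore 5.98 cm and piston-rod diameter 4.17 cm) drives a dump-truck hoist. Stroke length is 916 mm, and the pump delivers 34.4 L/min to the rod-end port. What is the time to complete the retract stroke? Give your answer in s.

t ≈ 2.31 s

Rod-side annular area A_ann = π/4 × (5.98² − 4.17²) = 14.43 cm^2
Swept volume V = A × L; t = V / Q = A·L / Q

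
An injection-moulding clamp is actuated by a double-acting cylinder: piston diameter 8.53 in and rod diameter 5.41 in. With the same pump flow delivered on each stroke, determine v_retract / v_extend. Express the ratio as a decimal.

v_ret/v_ext ≈ 1.67

Cap-side area A_cap = π/4 × (8.53 in)² = 57.15 in^2
Rod-side annular area A_ann = π/4 × (8.53² − 5.41²) = 34.16 in^2
For equal Q, v ∝ 1/A, so v_ret/v_ext = A_cap/A_ann.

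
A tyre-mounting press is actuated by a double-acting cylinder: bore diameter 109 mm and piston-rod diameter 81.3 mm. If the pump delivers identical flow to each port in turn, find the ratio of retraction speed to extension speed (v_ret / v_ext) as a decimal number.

Cap-side area A_cap = π/4 × (109 mm)² = 9331 mm^2
Rod-side annular area A_ann = π/4 × (109² − 81.3²) = 4140 mm^2
For equal Q, v ∝ 1/A, so v_ret/v_ext = A_cap/A_ann.

v_ret/v_ext ≈ 2.25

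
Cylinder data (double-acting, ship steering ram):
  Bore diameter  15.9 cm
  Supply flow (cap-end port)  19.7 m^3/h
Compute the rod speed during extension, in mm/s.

Cap-side area A_cap = π/4 × (15.9 cm)² = 198.6 cm^2
v = Q / A

v ≈ 276 mm/s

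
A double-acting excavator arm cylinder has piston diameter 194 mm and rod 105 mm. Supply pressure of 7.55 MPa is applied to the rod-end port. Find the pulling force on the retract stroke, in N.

Rod-side annular area A_ann = π/4 × (194² − 105²) = 20900 mm^2
On retraction the pressure acts on the annular area (bore minus rod).
F = P × A_ann

F ≈ 1.58e5 N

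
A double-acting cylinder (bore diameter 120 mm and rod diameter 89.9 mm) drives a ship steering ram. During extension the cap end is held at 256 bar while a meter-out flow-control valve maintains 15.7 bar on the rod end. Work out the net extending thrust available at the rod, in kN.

F ≈ 282 kN

Cap-side area A_cap = π/4 × (120 mm)² = 11310 mm^2
Rod-side annular area A_ann = π/4 × (120² − 89.9²) = 4962 mm^2
Net thrust = P_cap·A_cap − P_rod·A_ann = 289.5 kN − 7.791 kN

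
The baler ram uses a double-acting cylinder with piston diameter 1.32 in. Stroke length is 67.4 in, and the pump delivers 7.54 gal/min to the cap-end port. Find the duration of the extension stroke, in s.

Cap-side area A_cap = π/4 × (1.32 in)² = 1.368 in^2
Swept volume V = A × L; t = V / Q = A·L / Q

t ≈ 3.18 s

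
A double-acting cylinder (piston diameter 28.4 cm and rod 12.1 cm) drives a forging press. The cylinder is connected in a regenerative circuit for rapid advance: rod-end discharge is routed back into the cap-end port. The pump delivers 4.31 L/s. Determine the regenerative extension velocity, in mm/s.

v ≈ 375 mm/s

In regeneration the rod-end outflow joins the pump flow into the cap end, so the net volume the pump must supply per unit advance equals the rod cross-section area.
Rod cross-section A_rod = π/4 × (12.1 cm)² = 115.0 cm^2
v = Q_pump / A_rod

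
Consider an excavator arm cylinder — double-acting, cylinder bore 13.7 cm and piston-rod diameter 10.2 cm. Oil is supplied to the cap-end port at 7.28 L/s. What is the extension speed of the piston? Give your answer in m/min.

Cap-side area A_cap = π/4 × (13.7 cm)² = 147.4 cm^2
v = Q / A

v ≈ 29.6 m/min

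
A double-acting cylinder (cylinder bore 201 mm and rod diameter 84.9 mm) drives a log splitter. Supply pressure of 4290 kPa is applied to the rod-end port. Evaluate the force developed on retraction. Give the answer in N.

Rod-side annular area A_ann = π/4 × (201² − 84.9²) = 26070 mm^2
On retraction the pressure acts on the annular area (bore minus rod).
F = P × A_ann

F ≈ 1.12e5 N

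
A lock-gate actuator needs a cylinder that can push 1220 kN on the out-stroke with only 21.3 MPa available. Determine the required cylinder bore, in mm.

Extension force acts on the full piston face: F = P × (π/4)D².
D = √(4F / (πP)) = √(4 × 1220 kN / (π × 21.3 MPa))

D ≈ 270 mm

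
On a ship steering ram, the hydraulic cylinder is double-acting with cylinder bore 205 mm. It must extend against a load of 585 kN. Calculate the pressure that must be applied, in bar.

Cap-side area A_cap = π/4 × (205 mm)² = 33010 mm^2
P = F / A = 585 kN / A

P ≈ 177 bar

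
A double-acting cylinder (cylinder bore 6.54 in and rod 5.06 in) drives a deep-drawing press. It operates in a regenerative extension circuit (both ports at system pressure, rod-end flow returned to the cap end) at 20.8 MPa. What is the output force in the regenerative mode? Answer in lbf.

F ≈ 60700 lbf

With equal pressure on both faces, forces on the annular region cancel; the net push is pressure × rod cross-section.
Rod cross-section A_rod = π/4 × (5.06 in)² = 20.11 in^2
F = P × A_rod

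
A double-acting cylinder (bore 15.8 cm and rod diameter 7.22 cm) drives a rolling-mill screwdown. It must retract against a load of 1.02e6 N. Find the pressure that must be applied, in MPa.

Rod-side annular area A_ann = π/4 × (15.8² − 7.22²) = 155.1 cm^2
Retraction: pressure acts on the annular area.
P = F / A = 1.02e6 N / A

P ≈ 65.8 MPa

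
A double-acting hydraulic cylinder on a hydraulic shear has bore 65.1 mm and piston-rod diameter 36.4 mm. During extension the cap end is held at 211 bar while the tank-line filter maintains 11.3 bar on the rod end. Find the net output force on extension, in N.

F ≈ 67600 N

Cap-side area A_cap = π/4 × (65.1 mm)² = 3329 mm^2
Rod-side annular area A_ann = π/4 × (65.1² − 36.4²) = 2288 mm^2
Net thrust = P_cap·A_cap − P_rod·A_ann = 70230 N − 2585 N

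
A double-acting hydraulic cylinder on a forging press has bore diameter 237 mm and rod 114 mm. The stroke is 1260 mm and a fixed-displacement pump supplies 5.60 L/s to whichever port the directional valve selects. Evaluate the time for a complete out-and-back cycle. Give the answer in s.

t ≈ 17.6 s

Cap-side area A_cap = π/4 × (237 mm)² = 44120 mm^2
Rod-side annular area A_ann = π/4 × (237² − 114²) = 33910 mm^2
t_ext = A_cap·L/Q = 9.926 s
t_ret = A_ann·L/Q = 7.629 s
t_cycle = t_ext + t_ret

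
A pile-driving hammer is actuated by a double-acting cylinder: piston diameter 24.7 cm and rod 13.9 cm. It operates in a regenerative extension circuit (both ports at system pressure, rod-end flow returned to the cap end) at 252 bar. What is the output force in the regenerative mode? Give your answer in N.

F ≈ 3.82e5 N

With equal pressure on both faces, forces on the annular region cancel; the net push is pressure × rod cross-section.
Rod cross-section A_rod = π/4 × (13.9 cm)² = 151.7 cm^2
F = P × A_rod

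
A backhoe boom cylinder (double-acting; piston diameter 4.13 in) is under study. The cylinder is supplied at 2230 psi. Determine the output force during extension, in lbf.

F ≈ 29900 lbf

Cap-side area A_cap = π/4 × (4.13 in)² = 13.40 in^2
F = P × A_cap = 2230 psi × A_cap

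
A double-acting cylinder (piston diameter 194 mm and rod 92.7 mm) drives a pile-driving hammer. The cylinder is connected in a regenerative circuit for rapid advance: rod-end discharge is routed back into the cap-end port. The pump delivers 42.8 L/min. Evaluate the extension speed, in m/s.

v ≈ 0.106 m/s

In regeneration the rod-end outflow joins the pump flow into the cap end, so the net volume the pump must supply per unit advance equals the rod cross-section area.
Rod cross-section A_rod = π/4 × (92.7 mm)² = 6749 mm^2
v = Q_pump / A_rod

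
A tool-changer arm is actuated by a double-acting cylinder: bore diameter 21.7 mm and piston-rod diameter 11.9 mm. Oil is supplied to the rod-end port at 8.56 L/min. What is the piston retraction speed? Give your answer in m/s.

v ≈ 0.552 m/s

Rod-side annular area A_ann = π/4 × (21.7² − 11.9²) = 258.6 mm^2
Flow into the rod-end port fills the annular volume.
v = Q / A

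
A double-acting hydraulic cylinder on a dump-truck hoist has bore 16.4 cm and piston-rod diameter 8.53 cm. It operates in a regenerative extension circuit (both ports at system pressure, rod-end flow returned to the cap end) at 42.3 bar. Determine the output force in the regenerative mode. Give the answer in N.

F ≈ 24200 N

With equal pressure on both faces, forces on the annular region cancel; the net push is pressure × rod cross-section.
Rod cross-section A_rod = π/4 × (8.53 cm)² = 57.15 cm^2
F = P × A_rod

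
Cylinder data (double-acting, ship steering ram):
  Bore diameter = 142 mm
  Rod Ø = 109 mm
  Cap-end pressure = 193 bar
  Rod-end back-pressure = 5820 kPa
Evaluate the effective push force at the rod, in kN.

F ≈ 268 kN

Cap-side area A_cap = π/4 × (142 mm)² = 15840 mm^2
Rod-side annular area A_ann = π/4 × (142² − 109²) = 6505 mm^2
Net thrust = P_cap·A_cap − P_rod·A_ann = 305.6 kN − 37.86 kN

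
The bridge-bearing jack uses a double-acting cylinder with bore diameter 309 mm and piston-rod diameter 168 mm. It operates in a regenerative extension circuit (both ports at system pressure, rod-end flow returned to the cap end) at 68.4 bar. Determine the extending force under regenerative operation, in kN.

With equal pressure on both faces, forces on the annular region cancel; the net push is pressure × rod cross-section.
Rod cross-section A_rod = π/4 × (168 mm)² = 22170 mm^2
F = P × A_rod

F ≈ 152 kN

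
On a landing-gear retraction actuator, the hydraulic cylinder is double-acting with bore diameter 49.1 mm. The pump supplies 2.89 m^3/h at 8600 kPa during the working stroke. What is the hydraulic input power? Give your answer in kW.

Hydraulic power = P × Q

W ≈ 6.90 kW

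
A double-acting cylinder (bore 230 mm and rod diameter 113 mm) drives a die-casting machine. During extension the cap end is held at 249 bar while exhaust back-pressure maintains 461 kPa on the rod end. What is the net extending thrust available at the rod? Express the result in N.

F ≈ 1.02e6 N

Cap-side area A_cap = π/4 × (230 mm)² = 41550 mm^2
Rod-side annular area A_ann = π/4 × (230² − 113²) = 31520 mm^2
Net thrust = P_cap·A_cap − P_rod·A_ann = 1.035e6 N − 14530 N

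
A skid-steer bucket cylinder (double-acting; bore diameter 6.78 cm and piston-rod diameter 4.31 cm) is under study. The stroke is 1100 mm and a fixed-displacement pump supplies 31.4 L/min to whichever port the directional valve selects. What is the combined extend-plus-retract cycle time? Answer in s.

Cap-side area A_cap = π/4 × (6.78 cm)² = 36.10 cm^2
Rod-side annular area A_ann = π/4 × (6.78² − 4.31²) = 21.51 cm^2
t_ext = A_cap·L/Q = 7.589 s
t_ret = A_ann·L/Q = 4.522 s
t_cycle = t_ext + t_ret

t ≈ 12.1 s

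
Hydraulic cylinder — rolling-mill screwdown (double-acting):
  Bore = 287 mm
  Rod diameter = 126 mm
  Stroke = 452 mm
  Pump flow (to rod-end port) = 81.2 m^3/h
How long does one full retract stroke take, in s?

t ≈ 1.05 s

Rod-side annular area A_ann = π/4 × (287² − 126²) = 52220 mm^2
Swept volume V = A × L; t = V / Q = A·L / Q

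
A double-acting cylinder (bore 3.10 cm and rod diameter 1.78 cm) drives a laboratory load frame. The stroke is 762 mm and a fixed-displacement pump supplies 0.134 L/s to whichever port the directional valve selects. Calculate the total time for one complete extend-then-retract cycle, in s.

t ≈ 7.17 s

Cap-side area A_cap = π/4 × (3.10 cm)² = 7.548 cm^2
Rod-side annular area A_ann = π/4 × (3.10² − 1.78²) = 5.059 cm^2
t_ext = A_cap·L/Q = 4.292 s
t_ret = A_ann·L/Q = 2.877 s
t_cycle = t_ext + t_ret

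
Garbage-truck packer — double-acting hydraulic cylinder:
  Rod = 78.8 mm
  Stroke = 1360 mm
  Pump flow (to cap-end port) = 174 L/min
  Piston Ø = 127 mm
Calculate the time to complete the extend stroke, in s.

t ≈ 5.94 s

Cap-side area A_cap = π/4 × (127 mm)² = 12670 mm^2
Swept volume V = A × L; t = V / Q = A·L / Q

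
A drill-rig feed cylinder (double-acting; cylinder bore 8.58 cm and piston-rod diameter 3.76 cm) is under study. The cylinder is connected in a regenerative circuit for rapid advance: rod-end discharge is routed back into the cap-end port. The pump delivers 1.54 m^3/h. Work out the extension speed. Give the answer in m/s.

In regeneration the rod-end outflow joins the pump flow into the cap end, so the net volume the pump must supply per unit advance equals the rod cross-section area.
Rod cross-section A_rod = π/4 × (3.76 cm)² = 11.10 cm^2
v = Q_pump / A_rod

v ≈ 0.385 m/s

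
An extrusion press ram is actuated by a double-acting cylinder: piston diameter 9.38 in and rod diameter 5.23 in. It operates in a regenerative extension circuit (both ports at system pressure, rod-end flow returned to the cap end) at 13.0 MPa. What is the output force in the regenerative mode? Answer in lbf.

With equal pressure on both faces, forces on the annular region cancel; the net push is pressure × rod cross-section.
Rod cross-section A_rod = π/4 × (5.23 in)² = 21.48 in^2
F = P × A_rod

F ≈ 40500 lbf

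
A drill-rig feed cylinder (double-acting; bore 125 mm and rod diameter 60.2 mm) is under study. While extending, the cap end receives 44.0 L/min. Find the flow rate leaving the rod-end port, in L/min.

Cap-side area A_cap = π/4 × (125 mm)² = 12270 mm^2
Rod-side annular area A_ann = π/4 × (125² − 60.2²) = 9426 mm^2
Piston speed v = Q_in/A_cap; rod-end outflow Q_out = v × A_ann = Q_in × A_ann/A_cap.

Q_out ≈ 33.8 L/min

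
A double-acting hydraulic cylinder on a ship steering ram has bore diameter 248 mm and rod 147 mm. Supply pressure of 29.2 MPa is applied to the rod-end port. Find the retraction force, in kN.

F ≈ 915 kN

Rod-side annular area A_ann = π/4 × (248² − 147²) = 31330 mm^2
On retraction the pressure acts on the annular area (bore minus rod).
F = P × A_ann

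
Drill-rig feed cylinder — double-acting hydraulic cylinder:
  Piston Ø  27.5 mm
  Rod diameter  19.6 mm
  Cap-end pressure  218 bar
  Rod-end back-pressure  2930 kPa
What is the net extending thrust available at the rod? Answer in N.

Cap-side area A_cap = π/4 × (27.5 mm)² = 594.0 mm^2
Rod-side annular area A_ann = π/4 × (27.5² − 19.6²) = 292.2 mm^2
Net thrust = P_cap·A_cap − P_rod·A_ann = 12950 N − 856.3 N

F ≈ 12100 N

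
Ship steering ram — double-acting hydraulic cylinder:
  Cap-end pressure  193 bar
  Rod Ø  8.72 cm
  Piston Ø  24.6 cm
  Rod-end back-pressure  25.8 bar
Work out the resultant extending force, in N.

F ≈ 8.10e5 N

Cap-side area A_cap = π/4 × (24.6 cm)² = 475.3 cm^2
Rod-side annular area A_ann = π/4 × (24.6² − 8.72²) = 415.6 cm^2
Net thrust = P_cap·A_cap − P_rod·A_ann = 9.173e5 N − 1.072e5 N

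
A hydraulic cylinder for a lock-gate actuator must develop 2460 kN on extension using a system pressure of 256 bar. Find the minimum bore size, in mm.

Extension force acts on the full piston face: F = P × (π/4)D².
D = √(4F / (πP)) = √(4 × 2460 kN / (π × 256 bar))

D ≈ 350 mm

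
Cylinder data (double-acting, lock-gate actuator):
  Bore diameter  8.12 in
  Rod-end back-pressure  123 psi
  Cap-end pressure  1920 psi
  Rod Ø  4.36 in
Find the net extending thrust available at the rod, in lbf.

Cap-side area A_cap = π/4 × (8.12 in)² = 51.78 in^2
Rod-side annular area A_ann = π/4 × (8.12² − 4.36²) = 36.85 in^2
Net thrust = P_cap·A_cap − P_rod·A_ann = 99430 lbf − 4533 lbf

F ≈ 94900 lbf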